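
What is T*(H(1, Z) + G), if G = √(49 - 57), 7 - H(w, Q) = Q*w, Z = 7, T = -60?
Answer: -120*I*√2 ≈ -169.71*I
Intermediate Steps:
H(w, Q) = 7 - Q*w
G = 2*I*√2 (G = √(-8) = 2*I*√2 ≈ 2.8284*I)
T*(H(1, Z) + G) = -60*((7 - 1*7*1) + 2*I*√2) = -60*((7 - 7) + 2*I*√2) = -60*(0 + 2*I*√2) = -120*I*√2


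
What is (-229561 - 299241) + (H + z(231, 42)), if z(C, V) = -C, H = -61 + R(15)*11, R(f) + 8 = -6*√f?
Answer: -529182 - 66*√15 ≈ -5.2944e+5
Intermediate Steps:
R(f) = -8 - 6*√f
H = -149 - 66*√15 (H = -61 + (-8 - 6*√15)*11 = -61 + (-88 - 66*√15) = -149 - 66*√15 ≈ -404.62)
(-229561 - 299241) + (H + z(231, 42)) = (-229561 - 299241) + ((-149 - 66*√15) - 1*231) = -528802 + ((-149 - 66*√15) - 231) = -528802 + (-380 - 66*√15) = -529182 - 66*√15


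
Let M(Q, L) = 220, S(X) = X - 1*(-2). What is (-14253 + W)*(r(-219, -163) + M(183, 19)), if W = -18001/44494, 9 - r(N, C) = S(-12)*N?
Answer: 1243648517663/44494 ≈ 2.7951e+7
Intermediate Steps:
S(X) = 2 + X (S(X) = X + 2 = 2 + X)
r(N, C) = 9 + 10*N (r(N, C) = 9 - (2 - 12)*N = 9 - (-10)*N = 9 + 10*N)
W = -18001/44494 (W = -18001*1/44494 = -18001/44494 ≈ -0.40457)
(-14253 + W)*(r(-219, -163) + M(183, 19)) = (-14253 - 18001/44494)*((9 + 10*(-219)) + 220) = -634190983*((9 - 2190) + 220)/44494 = -634190983*(-2181 + 220)/44494 = -634190983/44494*(-1961) = 1243648517663/44494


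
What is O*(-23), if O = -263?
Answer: 6049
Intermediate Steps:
O*(-23) = -263*(-23) = 6049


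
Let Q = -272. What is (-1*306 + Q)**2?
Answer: 334084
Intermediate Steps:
(-1*306 + Q)**2 = (-1*306 - 272)**2 = (-306 - 272)**2 = (-578)**2 = 334084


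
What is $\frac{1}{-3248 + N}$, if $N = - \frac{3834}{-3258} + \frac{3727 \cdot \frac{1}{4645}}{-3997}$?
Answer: $- \frac{3360457765}{10910812923462} \approx -0.00030799$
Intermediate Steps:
$N = \frac{3953897258}{3360457765}$ ($N = \left(-3834\right) \left(- \frac{1}{3258}\right) + 3727 \cdot \frac{1}{4645} \left(- \frac{1}{3997}\right) = \frac{213}{181} + \frac{3727}{4645} \left(- \frac{1}{3997}\right) = \frac{213}{181} - \frac{3727}{18566065} = \frac{3953897258}{3360457765} \approx 1.1766$)
$\frac{1}{-3248 + N} = \frac{1}{-3248 + \frac{3953897258}{3360457765}} = \frac{1}{- \frac{10910812923462}{3360457765}} = - \frac{3360457765}{10910812923462}$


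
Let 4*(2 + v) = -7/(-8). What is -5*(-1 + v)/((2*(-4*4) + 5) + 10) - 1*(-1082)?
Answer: 588163/544 ≈ 1081.2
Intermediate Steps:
v = -57/32 (v = -2 + (-7/(-8))/4 = -2 + (-7*(-⅛))/4 = -2 + (¼)*(7/8) = -2 + 7/32 = -57/32 ≈ -1.7813)
-5*(-1 + v)/((2*(-4*4) + 5) + 10) - 1*(-1082) = -5*(-1 - 57/32)/((2*(-4*4) + 5) + 10) - 1*(-1082) = -(-445)/(32*((2*(-16) + 5) + 10)) + 1082 = -(-445)/(32*((-32 + 5) + 10)) + 1082 = -(-445)/(32*(-27 + 10)) + 1082 = -(-445)/(32*(-17)) + 1082 = -(-445)*(-1)/(32*17) + 1082 = -5*89/544 + 1082 = -445/544 + 1082 = 588163/544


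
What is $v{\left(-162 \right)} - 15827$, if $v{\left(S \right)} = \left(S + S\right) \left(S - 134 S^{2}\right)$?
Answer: $1139446165$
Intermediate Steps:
$v{\left(S \right)} = 2 S \left(S - 134 S^{2}\right)$
$v{\left(-162 \right)} - 15827 = \left(-162\right)^{2} \left(2 - -43416\right) - 15827 = 26244 \left(2 + 43416\right) - 15827 = 26244 \cdot 43418 - 15827 = 1139461992 - 15827 = 1139446165$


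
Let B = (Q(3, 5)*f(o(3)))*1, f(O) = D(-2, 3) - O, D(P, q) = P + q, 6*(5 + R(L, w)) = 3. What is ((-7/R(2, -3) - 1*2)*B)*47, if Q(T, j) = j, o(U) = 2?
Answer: 940/9 ≈ 104.44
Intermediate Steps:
R(L, w) = -9/2 (R(L, w) = -5 + (1/6)*3 = -5 + 1/2 = -9/2)
f(O) = 1 - O (f(O) = (-2 + 3) - O = 1 - O)
B = -5 (B = (5*(1 - 1*2))*1 = (5*(1 - 2))*1 = (5*(-1))*1 = -5*1 = -5)
((-7/R(2, -3) - 1*2)*B)*47 = ((-7/(-9/2) - 1*2)*(-5))*47 = ((-7*(-2/9) - 2)*(-5))*47 = ((14/9 - 2)*(-5))*47 = -4/9*(-5)*47 = (20/9)*47 = 940/9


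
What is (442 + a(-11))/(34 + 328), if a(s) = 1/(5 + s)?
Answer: 2651/2172 ≈ 1.2205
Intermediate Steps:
(442 + a(-11))/(34 + 328) = (442 + 1/(5 - 11))/(34 + 328) = (442 + 1/(-6))/362 = (442 - ⅙)*(1/362) = (2651/6)*(1/362) = 2651/2172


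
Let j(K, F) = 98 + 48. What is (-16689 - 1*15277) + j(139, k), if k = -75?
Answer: -31820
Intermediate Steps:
j(K, F) = 146
(-16689 - 1*15277) + j(139, k) = (-16689 - 1*15277) + 146 = (-16689 - 15277) + 146 = -31966 + 146 = -31820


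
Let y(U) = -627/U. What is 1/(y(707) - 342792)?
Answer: -707/242354571 ≈ -2.9172e-6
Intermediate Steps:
1/(y(707) - 342792) = 1/(-627/707 - 342792) = 1/(-242354571/707) = -707/242354571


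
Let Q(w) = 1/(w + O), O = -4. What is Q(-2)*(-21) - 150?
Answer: -293/2 ≈ -146.50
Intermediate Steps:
Q(w) = 1/(-4 + w) (Q(w) = 1/(w - 4) = 1/(-4 + w))
Q(-2)*(-21) - 150 = -21/(-4 - 2) - 150 = -21/(-6) - 150 = -⅙*(-21) - 150 = 7/2 - 150 = -293/2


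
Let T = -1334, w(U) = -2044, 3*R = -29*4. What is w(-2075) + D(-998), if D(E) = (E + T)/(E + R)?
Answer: -3174922/1555 ≈ -2041.8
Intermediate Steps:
R = -116/3 (R = (-29*4)/3 = (1/3)*(-116) = -116/3 ≈ -38.667)
D(E) = (-1334 + E)/(-116/3 + E) (D(E) = (E - 1334)/(E - 116/3) = (-1334 + E)/(-116/3 + E))
w(-2075) + D(-998) = -2044 + 3*(-1334 - 998)/(-116 + 3*(-998)) = -2044 + 3*(-2332)/(-116 - 2994) = -2044 + 3*(-2332)/(-3110) = -2044 + 3*(-1/3110)*(-2332) = -2044 + 3498/1555 = -3174922/1555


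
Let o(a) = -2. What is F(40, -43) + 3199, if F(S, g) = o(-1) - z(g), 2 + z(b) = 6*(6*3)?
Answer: 3091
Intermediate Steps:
z(b) = 106 (z(b) = -2 + 6*(6*3) = -2 + 6*18 = -2 + 108 = 106)
F(S, g) = -108 (F(S, g) = -2 - 1*106 = -2 - 106 = -108)
F(40, -43) + 3199 = -108 + 3199 = 3091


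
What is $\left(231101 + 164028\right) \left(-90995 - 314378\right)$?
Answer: $-160174628117$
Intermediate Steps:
$\left(231101 + 164028\right) \left(-90995 - 314378\right) = 395129 \left(-405373\right) = -160174628117$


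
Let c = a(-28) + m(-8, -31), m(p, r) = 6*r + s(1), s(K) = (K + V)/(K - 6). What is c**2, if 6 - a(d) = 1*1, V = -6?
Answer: 32400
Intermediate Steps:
s(K) = 1 (s(K) = (K - 6)/(K - 6) = (-6 + K)/(-6 + K) = 1)
a(d) = 5 (a(d) = 6 - 1 = 5)
m(p, r) = 1 + 6*r (m(p, r) = 6*r + 1 = 1 + 6*r)
c = -180 (c = 5 + (1 + 6*(-31)) = 5 + (1 - 186) = 5 - 185 = -180)
c**2 = (-180)**2 = 32400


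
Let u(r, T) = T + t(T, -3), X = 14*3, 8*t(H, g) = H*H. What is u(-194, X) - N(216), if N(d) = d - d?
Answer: 525/2 ≈ 262.50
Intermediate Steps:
t(H, g) = H²/8 (t(H, g) = (H*H)/8 = H²/8)
N(d) = 0
X = 42
u(r, T) = T + T²/8
u(-194, X) - N(216) = (⅛)*42*(8 + 42) - 1*0 = (⅛)*42*50 + 0 = 525/2 + 0 = 525/2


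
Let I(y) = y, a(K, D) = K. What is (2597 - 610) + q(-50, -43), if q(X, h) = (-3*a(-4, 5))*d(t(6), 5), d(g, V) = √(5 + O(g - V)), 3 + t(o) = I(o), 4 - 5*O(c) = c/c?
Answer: 1987 + 24*√35/5 ≈ 2015.4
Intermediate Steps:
O(c) = ⅗ (O(c) = ⅘ - c/(5*c) = ⅘ - ⅕*1 = ⅘ - ⅕ = ⅗)
t(o) = -3 + o
d(g, V) = 2*√35/5 (d(g, V) = √(5 + ⅗) = √(28/5) = 2*√35/5)
q(X, h) = 24*√35/5 (q(X, h) = (-3*(-4))*(2*√35/5) = 12*(2*√35/5) = 24*√35/5)
(2597 - 610) + q(-50, -43) = (2597 - 610) + 24*√35/5 = 1987 + 24*√35/5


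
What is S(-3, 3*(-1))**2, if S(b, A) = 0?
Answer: 0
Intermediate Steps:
S(-3, 3*(-1))**2 = 0**2 = 0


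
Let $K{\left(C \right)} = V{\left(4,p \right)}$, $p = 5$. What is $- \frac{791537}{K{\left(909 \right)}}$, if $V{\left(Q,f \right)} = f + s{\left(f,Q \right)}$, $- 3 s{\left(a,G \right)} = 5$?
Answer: $- \frac{2374611}{10} \approx -2.3746 \cdot 10^{5}$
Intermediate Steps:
$s{\left(a,G \right)} = - \frac{5}{3}$ ($s{\left(a,G \right)} = \left(- \frac{1}{3}\right) 5 = - \frac{5}{3}$)
$V{\left(Q,f \right)} = - \frac{5}{3} + f$ ($V{\left(Q,f \right)} = f - \frac{5}{3} = - \frac{5}{3} + f$)
$K{\left(C \right)} = \frac{10}{3}$ ($K{\left(C \right)} = - \frac{5}{3} + 5 = \frac{10}{3}$)
$- \frac{791537}{K{\left(909 \right)}} = - \frac{791537}{\frac{10}{3}} = \left(-791537\right) \frac{3}{10} = - \frac{2374611}{10}$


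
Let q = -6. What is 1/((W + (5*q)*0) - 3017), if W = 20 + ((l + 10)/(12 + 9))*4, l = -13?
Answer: -7/20983 ≈ -0.00033360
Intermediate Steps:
W = 136/7 (W = 20 + ((-13 + 10)/(12 + 9))*4 = 20 - 3/21*4 = 20 - 3*1/21*4 = 20 - ⅐*4 = 20 - 4/7 = 136/7 ≈ 19.429)
1/((W + (5*q)*0) - 3017) = 1/((136/7 + (5*(-6))*0) - 3017) = 1/((136/7 - 30*0) - 3017) = 1/((136/7 + 0) - 3017) = 1/(136/7 - 3017) = 1/(-20983/7) = -7/20983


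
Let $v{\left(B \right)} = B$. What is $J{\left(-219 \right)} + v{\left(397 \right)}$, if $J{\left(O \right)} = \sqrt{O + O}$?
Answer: $397 + i \sqrt{438} \approx 397.0 + 20.928 i$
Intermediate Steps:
$J{\left(O \right)} = \sqrt{2} \sqrt{O}$ ($J{\left(O \right)} = \sqrt{2 O} = \sqrt{2} \sqrt{O}$)
$J{\left(-219 \right)} + v{\left(397 \right)} = \sqrt{2} \sqrt{-219} + 397 = \sqrt{2} i \sqrt{219} + 397 = i \sqrt{438} + 397 = 397 + i \sqrt{438}$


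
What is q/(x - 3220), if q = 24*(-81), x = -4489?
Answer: 1944/7709 ≈ 0.25217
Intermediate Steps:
q = -1944
q/(x - 3220) = -1944/(-4489 - 3220) = -1944/(-7709) = -1944*(-1/7709) = 1944/7709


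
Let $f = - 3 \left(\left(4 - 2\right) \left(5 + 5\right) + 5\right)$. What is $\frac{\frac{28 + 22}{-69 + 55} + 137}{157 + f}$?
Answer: $\frac{467}{287} \approx 1.6272$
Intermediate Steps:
$f = -75$ ($f = - 3 \left(2 \cdot 10 + 5\right) = - 3 \left(20 + 5\right) = \left(-3\right) 25 = -75$)
$\frac{\frac{28 + 22}{-69 + 55} + 137}{157 + f} = \frac{\frac{28 + 22}{-69 + 55} + 137}{157 - 75} = \frac{\frac{50}{-14} + 137}{82} = \frac{50 \left(- \frac{1}{14}\right) + 137}{82} = \frac{- \frac{25}{7} + 137}{82} = \frac{1}{82} \cdot \frac{934}{7} = \frac{467}{287}$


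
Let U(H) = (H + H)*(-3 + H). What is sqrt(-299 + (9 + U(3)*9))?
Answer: I*sqrt(290) ≈ 17.029*I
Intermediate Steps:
U(H) = 2*H*(-3 + H) (U(H) = (2*H)*(-3 + H) = 2*H*(-3 + H))
sqrt(-299 + (9 + U(3)*9)) = sqrt(-299 + (9 + (2*3*(-3 + 3))*9)) = sqrt(-299 + (9 + (2*3*0)*9)) = sqrt(-299 + (9 + 0*9)) = sqrt(-299 + (9 + 0)) = sqrt(-299 + 9) = sqrt(-290) = I*sqrt(290)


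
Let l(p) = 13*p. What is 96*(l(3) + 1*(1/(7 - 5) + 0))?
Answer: 3792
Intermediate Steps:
96*(l(3) + 1*(1/(7 - 5) + 0)) = 96*(13*3 + 1*(1/(7 - 5) + 0)) = 96*(39 + 1*(1/2 + 0)) = 96*(39 + 1*(½ + 0)) = 96*(39 + 1*(½)) = 96*(39 + ½) = 96*(79/2) = 3792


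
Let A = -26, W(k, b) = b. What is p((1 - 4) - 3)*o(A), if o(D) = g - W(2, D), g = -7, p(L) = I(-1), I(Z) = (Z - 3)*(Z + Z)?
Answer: 152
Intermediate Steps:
I(Z) = 2*Z*(-3 + Z) (I(Z) = (-3 + Z)*(2*Z) = 2*Z*(-3 + Z))
p(L) = 8 (p(L) = 2*(-1)*(-3 - 1) = 2*(-1)*(-4) = 8)
o(D) = -7 - D
p((1 - 4) - 3)*o(A) = 8*(-7 - 1*(-26)) = 8*(-7 + 26) = 8*19 = 152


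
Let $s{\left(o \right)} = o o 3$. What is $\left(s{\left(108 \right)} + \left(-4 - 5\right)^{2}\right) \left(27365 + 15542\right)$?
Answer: $1504877211$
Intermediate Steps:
$s{\left(o \right)} = 3 o^{2}$ ($s{\left(o \right)} = o^{2} \cdot 3 = 3 o^{2}$)
$\left(s{\left(108 \right)} + \left(-4 - 5\right)^{2}\right) \left(27365 + 15542\right) = \left(3 \cdot 108^{2} + \left(-4 - 5\right)^{2}\right) \left(27365 + 15542\right) = \left(3 \cdot 11664 + \left(-9\right)^{2}\right) 42907 = \left(34992 + 81\right) 42907 = 35073 \cdot 42907 = 1504877211$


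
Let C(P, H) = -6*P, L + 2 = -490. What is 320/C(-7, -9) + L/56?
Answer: -7/6 ≈ -1.1667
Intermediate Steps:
L = -492 (L = -2 - 490 = -492)
320/C(-7, -9) + L/56 = 320/((-6*(-7))) - 492/56 = 320/42 - 492*1/56 = 320*(1/42) - 123/14 = 160/21 - 123/14 = -7/6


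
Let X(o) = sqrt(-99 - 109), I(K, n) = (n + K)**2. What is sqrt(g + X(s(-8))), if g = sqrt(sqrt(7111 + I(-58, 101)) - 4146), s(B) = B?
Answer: sqrt(I)*sqrt(4*sqrt(13) + sqrt(2)*sqrt(2073 - 8*sqrt(35))) ≈ 6.2479 + 6.2479*I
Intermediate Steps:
I(K, n) = (K + n)**2
g = sqrt(-4146 + 16*sqrt(35)) (g = sqrt(sqrt(7111 + (-58 + 101)**2) - 4146) = sqrt(sqrt(7111 + 43**2) - 4146) = sqrt(sqrt(7111 + 1849) - 4146) = sqrt(sqrt(8960) - 4146) = sqrt(16*sqrt(35) - 4146) = sqrt(-4146 + 16*sqrt(35)) ≈ 63.65*I)
X(o) = 4*I*sqrt(13) (X(o) = sqrt(-208) = 4*I*sqrt(13))
sqrt(g + X(s(-8))) = sqrt(sqrt(-4146 + 16*sqrt(35)) + 4*I*sqrt(13))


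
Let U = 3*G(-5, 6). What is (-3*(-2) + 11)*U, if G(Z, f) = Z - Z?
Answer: 0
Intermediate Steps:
G(Z, f) = 0
U = 0 (U = 3*0 = 0)
(-3*(-2) + 11)*U = (-3*(-2) + 11)*0 = (6 + 11)*0 = 17*0 = 0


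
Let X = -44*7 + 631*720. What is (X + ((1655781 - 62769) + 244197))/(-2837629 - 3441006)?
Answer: -2291221/6278635 ≈ -0.36492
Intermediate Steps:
X = 454012 (X = -308 + 454320 = 454012)
(X + ((1655781 - 62769) + 244197))/(-2837629 - 3441006) = (454012 + ((1655781 - 62769) + 244197))/(-2837629 - 3441006) = (454012 + (1593012 + 244197))/(-6278635) = (454012 + 1837209)*(-1/6278635) = 2291221*(-1/6278635) = -2291221/6278635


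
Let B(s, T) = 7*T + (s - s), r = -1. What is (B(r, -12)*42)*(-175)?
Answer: 617400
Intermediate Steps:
B(s, T) = 7*T (B(s, T) = 7*T + 0 = 7*T)
(B(r, -12)*42)*(-175) = ((7*(-12))*42)*(-175) = -84*42*(-175) = -3528*(-175) = 617400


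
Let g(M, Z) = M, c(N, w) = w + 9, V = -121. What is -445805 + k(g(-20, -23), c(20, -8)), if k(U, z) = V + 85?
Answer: -445841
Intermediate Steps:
c(N, w) = 9 + w
k(U, z) = -36 (k(U, z) = -121 + 85 = -36)
-445805 + k(g(-20, -23), c(20, -8)) = -445805 - 36 = -445841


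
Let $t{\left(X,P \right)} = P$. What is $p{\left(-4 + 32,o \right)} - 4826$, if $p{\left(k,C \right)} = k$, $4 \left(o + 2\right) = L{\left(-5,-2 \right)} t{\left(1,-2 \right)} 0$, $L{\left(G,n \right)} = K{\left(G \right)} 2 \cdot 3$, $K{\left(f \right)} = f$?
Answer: $-4798$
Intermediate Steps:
$L{\left(G,n \right)} = 6 G$ ($L{\left(G,n \right)} = G 2 \cdot 3 = 2 G 3 = 6 G$)
$o = -2$ ($o = -2 + \frac{6 \left(-5\right) \left(-2\right) 0}{4} = -2 + \frac{\left(-30\right) \left(-2\right) 0}{4} = -2 + \frac{60 \cdot 0}{4} = -2 + \frac{1}{4} \cdot 0 = -2 + 0 = -2$)
$p{\left(-4 + 32,o \right)} - 4826 = \left(-4 + 32\right) - 4826 = 28 - 4826 = -4798$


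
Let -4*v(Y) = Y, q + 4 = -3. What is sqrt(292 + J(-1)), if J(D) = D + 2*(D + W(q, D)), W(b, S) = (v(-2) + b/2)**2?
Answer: sqrt(307) ≈ 17.521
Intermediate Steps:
q = -7 (q = -4 - 3 = -7)
v(Y) = -Y/4
W(b, S) = (1/2 + b/2)**2 (W(b, S) = (-1/4*(-2) + b/2)**2 = (1/2 + b*(1/2))**2 = (1/2 + b/2)**2)
J(D) = 18 + 3*D (J(D) = D + 2*(D + (1 - 7)**2/4) = D + 2*(D + (1/4)*(-6)**2) = D + 2*(D + (1/4)*36) = D + 2*(D + 9) = D + 2*(9 + D) = D + (18 + 2*D) = 18 + 3*D)
sqrt(292 + J(-1)) = sqrt(292 + (18 + 3*(-1))) = sqrt(292 + (18 - 3)) = sqrt(292 + 15) = sqrt(307)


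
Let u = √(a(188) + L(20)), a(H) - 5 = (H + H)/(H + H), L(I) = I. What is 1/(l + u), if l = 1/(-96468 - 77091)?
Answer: 173559/783190888505 + 30122726481*√26/783190888505 ≈ 0.19612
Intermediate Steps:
a(H) = 6 (a(H) = 5 + (H + H)/(H + H) = 5 + (2*H)/((2*H)) = 5 + (2*H)*(1/(2*H)) = 5 + 1 = 6)
u = √26 (u = √(6 + 20) = √26 ≈ 5.0990)
l = -1/173559 (l = 1/(-173559) = -1/173559 ≈ -5.7617e-6)
1/(l + u) = 1/(-1/173559 + √26)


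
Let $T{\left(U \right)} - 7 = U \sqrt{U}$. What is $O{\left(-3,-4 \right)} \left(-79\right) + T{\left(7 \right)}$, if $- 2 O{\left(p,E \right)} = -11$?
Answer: $- \frac{855}{2} + 7 \sqrt{7} \approx -408.98$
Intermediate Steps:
$T{\left(U \right)} = 7 + U^{\frac{3}{2}}$ ($T{\left(U \right)} = 7 + U \sqrt{U} = 7 + U^{\frac{3}{2}}$)
$O{\left(p,E \right)} = \frac{11}{2}$ ($O{\left(p,E \right)} = \left(- \frac{1}{2}\right) \left(-11\right) = \frac{11}{2}$)
$O{\left(-3,-4 \right)} \left(-79\right) + T{\left(7 \right)} = \frac{11}{2} \left(-79\right) + \left(7 + 7^{\frac{3}{2}}\right) = - \frac{869}{2} + \left(7 + 7 \sqrt{7}\right) = - \frac{855}{2} + 7 \sqrt{7}$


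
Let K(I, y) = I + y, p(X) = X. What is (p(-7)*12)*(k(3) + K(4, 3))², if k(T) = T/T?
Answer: -5376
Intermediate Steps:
k(T) = 1
(p(-7)*12)*(k(3) + K(4, 3))² = (-7*12)*(1 + (4 + 3))² = -84*(1 + 7)² = -84*8² = -84*64 = -5376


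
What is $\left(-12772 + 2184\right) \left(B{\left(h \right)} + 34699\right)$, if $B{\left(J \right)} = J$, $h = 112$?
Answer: $-368578868$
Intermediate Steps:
$\left(-12772 + 2184\right) \left(B{\left(h \right)} + 34699\right) = \left(-12772 + 2184\right) \left(112 + 34699\right) = \left(-10588\right) 34811 = -368578868$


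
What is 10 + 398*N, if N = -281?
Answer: -111828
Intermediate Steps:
10 + 398*N = 10 + 398*(-281) = 10 - 111838 = -111828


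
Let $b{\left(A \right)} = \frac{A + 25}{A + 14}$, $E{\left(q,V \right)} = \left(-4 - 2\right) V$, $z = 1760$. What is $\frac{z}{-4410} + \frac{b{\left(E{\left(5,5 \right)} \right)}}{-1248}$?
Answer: $- \frac{1172191}{2935296} \approx -0.39934$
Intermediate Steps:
$E{\left(q,V \right)} = - 6 V$
$b{\left(A \right)} = \frac{25 + A}{14 + A}$
$\frac{z}{-4410} + \frac{b{\left(E{\left(5,5 \right)} \right)}}{-1248} = \frac{1760}{-4410} + \frac{\frac{1}{14 - 30} \left(25 - 30\right)}{-1248} = 1760 \left(- \frac{1}{4410}\right) + \frac{25 - 30}{14 - 30} \left(- \frac{1}{1248}\right) = - \frac{176}{441} + \frac{1}{-16} \left(-5\right) \left(- \frac{1}{1248}\right) = - \frac{176}{441} + \left(- \frac{1}{16}\right) \left(-5\right) \left(- \frac{1}{1248}\right) = - \frac{176}{441} + \frac{5}{16} \left(- \frac{1}{1248}\right) = - \frac{176}{441} - \frac{5}{19968} = - \frac{1172191}{2935296}$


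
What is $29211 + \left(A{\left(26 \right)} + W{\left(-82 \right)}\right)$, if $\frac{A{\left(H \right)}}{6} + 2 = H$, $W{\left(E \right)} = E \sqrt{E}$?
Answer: $29355 - 82 i \sqrt{82} \approx 29355.0 - 742.54 i$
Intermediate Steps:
$W{\left(E \right)} = E^{\frac{3}{2}}$
$A{\left(H \right)} = -12 + 6 H$
$29211 + \left(A{\left(26 \right)} + W{\left(-82 \right)}\right) = 29211 + \left(\left(-12 + 6 \cdot 26\right) + \left(-82\right)^{\frac{3}{2}}\right) = 29211 + \left(\left(-12 + 156\right) - 82 i \sqrt{82}\right) = 29211 + \left(144 - 82 i \sqrt{82}\right) = 29355 - 82 i \sqrt{82}$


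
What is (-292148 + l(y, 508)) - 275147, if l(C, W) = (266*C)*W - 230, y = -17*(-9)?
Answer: 20107059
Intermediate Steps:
y = 153
l(C, W) = -230 + 266*C*W (l(C, W) = 266*C*W - 230 = -230 + 266*C*W)
(-292148 + l(y, 508)) - 275147 = (-292148 + (-230 + 266*153*508)) - 275147 = (-292148 + (-230 + 20674584)) - 275147 = (-292148 + 20674354) - 275147 = 20382206 - 275147 = 20107059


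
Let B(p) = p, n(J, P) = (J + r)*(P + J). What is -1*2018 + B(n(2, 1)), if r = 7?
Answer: -1991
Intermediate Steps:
n(J, P) = (7 + J)*(J + P) (n(J, P) = (J + 7)*(P + J) = (7 + J)*(J + P))
-1*2018 + B(n(2, 1)) = -1*2018 + (2² + 7*2 + 7*1 + 2*1) = -2018 + (4 + 14 + 7 + 2) = -2018 + 27 = -1991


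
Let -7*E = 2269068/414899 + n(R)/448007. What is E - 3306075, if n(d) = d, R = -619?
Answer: -4301679324003684820/1301143594051 ≈ -3.3061e+6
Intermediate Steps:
E = -1016301524995/1301143594051 (E = -(2269068/414899 - 619/448007)/7 = -1/7*1016301524995/185877656293 = -1016301524995/1301143594051 ≈ -0.78108)
E - 3306075 = -1016301524995/1301143594051 - 3306075 = -4301679324003684820/1301143594051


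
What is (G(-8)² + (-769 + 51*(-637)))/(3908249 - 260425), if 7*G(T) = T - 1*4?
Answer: -203675/22342922 ≈ -0.0091159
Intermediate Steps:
G(T) = -4/7 + T/7 (G(T) = (T - 1*4)/7 = (T - 4)/7 = (-4 + T)/7 = -4/7 + T/7)
(G(-8)² + (-769 + 51*(-637)))/(3908249 - 260425) = ((-4/7 + (⅐)*(-8))² + (-769 + 51*(-637)))/(3908249 - 260425) = ((-4/7 - 8/7)² + (-769 - 32487))/3647824 = ((-12/7)² - 33256)*(1/3647824) = (144/49 - 33256)*(1/3647824) = -1629400/49*1/3647824 = -203675/22342922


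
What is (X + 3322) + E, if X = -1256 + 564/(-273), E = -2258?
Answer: -17660/91 ≈ -194.07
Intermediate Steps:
X = -114484/91 (X = -1256 + 564*(-1/273) = -1256 - 188/91 = -114484/91 ≈ -1258.1)
(X + 3322) + E = (-114484/91 + 3322) - 2258 = 187818/91 - 2258 = -17660/91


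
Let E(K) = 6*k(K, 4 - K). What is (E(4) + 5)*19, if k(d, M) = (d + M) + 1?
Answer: 665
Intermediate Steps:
k(d, M) = 1 + M + d (k(d, M) = (M + d) + 1 = 1 + M + d)
E(K) = 30 (E(K) = 6*(1 + (4 - K) + K) = 6*5 = 30)
(E(4) + 5)*19 = (30 + 5)*19 = 35*19 = 665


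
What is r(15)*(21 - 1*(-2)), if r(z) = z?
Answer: 345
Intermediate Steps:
r(15)*(21 - 1*(-2)) = 15*(21 - 1*(-2)) = 15*(21 + 2) = 15*23 = 345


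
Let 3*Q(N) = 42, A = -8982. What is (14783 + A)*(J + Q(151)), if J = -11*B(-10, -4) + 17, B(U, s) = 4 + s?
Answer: 179831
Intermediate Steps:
Q(N) = 14 (Q(N) = (⅓)*42 = 14)
J = 17 (J = -11*(4 - 4) + 17 = -11*0 + 17 = 0 + 17 = 17)
(14783 + A)*(J + Q(151)) = (14783 - 8982)*(17 + 14) = 5801*31 = 179831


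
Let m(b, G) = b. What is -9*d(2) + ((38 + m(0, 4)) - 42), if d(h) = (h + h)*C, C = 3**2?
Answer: -328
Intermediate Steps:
C = 9
d(h) = 18*h (d(h) = (h + h)*9 = (2*h)*9 = 18*h)
-9*d(2) + ((38 + m(0, 4)) - 42) = -162*2 + ((38 + 0) - 42) = -9*36 + (38 - 42) = -324 - 4 = -328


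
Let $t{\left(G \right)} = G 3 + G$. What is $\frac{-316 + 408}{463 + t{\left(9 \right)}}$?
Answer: $\frac{92}{499} \approx 0.18437$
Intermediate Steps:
$t{\left(G \right)} = 4 G$ ($t{\left(G \right)} = 3 G + G = 4 G$)
$\frac{-316 + 408}{463 + t{\left(9 \right)}} = \frac{-316 + 408}{463 + 4 \cdot 9} = \frac{92}{463 + 36} = \frac{92}{499}$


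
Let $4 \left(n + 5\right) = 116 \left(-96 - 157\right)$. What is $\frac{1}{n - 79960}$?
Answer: $- \frac{1}{87302} \approx -1.1454 \cdot 10^{-5}$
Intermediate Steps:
$n = -7342$ ($n = -5 + \frac{116 \left(-96 - 157\right)}{4} = -5 + \frac{116 \left(-253\right)}{4} = -5 + \frac{1}{4} \left(-29348\right) = -5 - 7337 = -7342$)
$\frac{1}{n - 79960} = \frac{1}{-7342 - 79960} = \frac{1}{-87302} = - \frac{1}{87302}$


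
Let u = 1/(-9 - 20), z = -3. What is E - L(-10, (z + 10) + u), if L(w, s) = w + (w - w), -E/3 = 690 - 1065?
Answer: 1135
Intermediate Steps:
E = 1125 (E = -3*(690 - 1065) = -3*(-375) = 1125)
u = -1/29 (u = 1/(-29) = -1/29 ≈ -0.034483)
L(w, s) = w (L(w, s) = w + 0 = w)
E - L(-10, (z + 10) + u) = 1125 - 1*(-10) = 1125 + 10 = 1135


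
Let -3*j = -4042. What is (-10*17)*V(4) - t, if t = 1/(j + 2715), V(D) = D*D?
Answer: -33148643/12187 ≈ -2720.0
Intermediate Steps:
j = 4042/3 (j = -1/3*(-4042) = 4042/3 ≈ 1347.3)
V(D) = D**2
t = 3/12187 (t = 1/(4042/3 + 2715) = 1/(12187/3) = 3/12187 ≈ 0.00024616)
(-10*17)*V(4) - t = -10*17*4**2 - 1*3/12187 = -170*16 - 3/12187 = -2720 - 3/12187 = -33148643/12187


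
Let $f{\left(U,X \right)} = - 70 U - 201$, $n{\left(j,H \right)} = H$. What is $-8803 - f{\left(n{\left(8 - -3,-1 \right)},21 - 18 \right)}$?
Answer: $-8672$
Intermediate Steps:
$f{\left(U,X \right)} = -201 - 70 U$
$-8803 - f{\left(n{\left(8 - -3,-1 \right)},21 - 18 \right)} = -8803 - \left(-201 - -70\right) = -8803 - \left(-201 + 70\right) = -8803 - -131 = -8803 + 131 = -8672$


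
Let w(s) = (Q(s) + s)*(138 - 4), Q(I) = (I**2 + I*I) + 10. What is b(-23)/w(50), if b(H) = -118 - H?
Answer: -19/135608 ≈ -0.00014011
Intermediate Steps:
Q(I) = 10 + 2*I**2 (Q(I) = (I**2 + I**2) + 10 = 2*I**2 + 10 = 10 + 2*I**2)
w(s) = 1340 + 134*s + 268*s**2 (w(s) = ((10 + 2*s**2) + s)*(138 - 4) = (10 + s + 2*s**2)*134 = 1340 + 134*s + 268*s**2)
b(-23)/w(50) = (-118 - 1*(-23))/(1340 + 134*50 + 268*50**2) = (-118 + 23)/(1340 + 6700 + 268*2500) = -95/(1340 + 6700 + 670000) = -95/678040 = -95*1/678040 = -19/135608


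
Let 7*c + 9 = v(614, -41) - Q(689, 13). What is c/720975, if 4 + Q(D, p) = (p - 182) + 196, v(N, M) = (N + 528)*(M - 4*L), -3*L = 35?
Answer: 19318/15140475 ≈ 0.0012759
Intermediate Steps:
L = -35/3 (L = -⅓*35 = -35/3 ≈ -11.667)
v(N, M) = (528 + N)*(140/3 + M) (v(N, M) = (N + 528)*(M - 4*(-35/3)) = (528 + N)*(M + 140/3) = (528 + N)*(140/3 + M))
Q(D, p) = 10 + p (Q(D, p) = -4 + ((p - 182) + 196) = -4 + ((-182 + p) + 196) = -4 + (14 + p) = 10 + p)
c = 19318/21 (c = -9/7 + ((24640 + 528*(-41) + (140/3)*614 - 41*614) - (10 + 13))/7 = -9/7 + ((24640 - 21648 + 85960/3 - 25174) - 1*23)/7 = -9/7 + (19414/3 - 23)/7 = -9/7 + (⅐)*(19345/3) = -9/7 + 19345/21 = 19318/21 ≈ 919.90)
c/720975 = (19318/21)/720975 = (19318/21)*(1/720975) = 19318/15140475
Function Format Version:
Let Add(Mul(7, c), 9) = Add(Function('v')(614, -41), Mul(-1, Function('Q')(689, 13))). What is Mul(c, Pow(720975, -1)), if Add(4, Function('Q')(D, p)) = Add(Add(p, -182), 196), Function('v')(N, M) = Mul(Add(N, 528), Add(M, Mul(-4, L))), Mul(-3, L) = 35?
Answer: Rational(19318, 15140475) ≈ 0.0012759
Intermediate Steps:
L = Rational(-35, 3) (L = Mul(Rational(-1, 3), 35) = Rational(-35, 3) ≈ -11.667)
Function('v')(N, M) = Mul(Add(528, N), Add(Rational(140, 3), M)) (Function('v')(N, M) = Mul(Add(N, 528), Add(M, Mul(-4, Rational(-35, 3)))) = Mul(Add(528, N), Add(M, Rational(140, 3))) = Mul(Add(528, N), Add(Rational(140, 3), M)))
Function('Q')(D, p) = Add(10, p) (Function('Q')(D, p) = Add(-4, Add(Add(p, -182), 196)) = Add(-4, Add(Add(-182, p), 196)) = Add(-4, Add(14, p)) = Add(10, p))
c = Rational(19318, 21) (c = Add(Rational(-9, 7), Mul(Rational(1, 7), Add(Add(24640, Mul(528, -41), Mul(Rational(140, 3), 614), Mul(-41, 614)), Mul(-1, Add(10, 13))))) = Add(Rational(-9, 7), Mul(Rational(1, 7), Add(Add(24640, -21648, Rational(85960, 3), -25174), Mul(-1, 23)))) = Add(Rational(-9, 7), Mul(Rational(1, 7), Add(Rational(19414, 3), -23))) = Add(Rational(-9, 7), Mul(Rational(1, 7), Rational(19345, 3))) = Add(Rational(-9, 7), Rational(19345, 21)) = Rational(19318, 21) ≈ 919.90)
Mul(c, Pow(720975, -1)) = Mul(Rational(19318, 21), Pow(720975, -1)) = Mul(Rational(19318, 21), Rational(1, 720975)) = Rational(19318, 15140475)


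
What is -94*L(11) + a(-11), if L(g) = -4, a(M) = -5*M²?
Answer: -229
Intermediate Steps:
-94*L(11) + a(-11) = -94*(-4) - 5*(-11)² = 376 - 5*121 = 376 - 605 = -229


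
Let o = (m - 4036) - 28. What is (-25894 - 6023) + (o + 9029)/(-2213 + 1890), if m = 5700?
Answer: -10319856/323 ≈ -31950.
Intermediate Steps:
o = 1636 (o = (5700 - 4036) - 28 = 1664 - 28 = 1636)
(-25894 - 6023) + (o + 9029)/(-2213 + 1890) = (-25894 - 6023) + (1636 + 9029)/(-2213 + 1890) = -31917 + 10665/(-323) = -31917 + 10665*(-1/323) = -31917 - 10665/323 = -10319856/323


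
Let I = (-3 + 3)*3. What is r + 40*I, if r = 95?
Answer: 95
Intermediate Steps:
I = 0 (I = 0*3 = 0)
r + 40*I = 95 + 40*0 = 95 + 0 = 95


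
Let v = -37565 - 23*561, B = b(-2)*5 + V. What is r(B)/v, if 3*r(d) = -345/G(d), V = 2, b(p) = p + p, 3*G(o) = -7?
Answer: -345/353276 ≈ -0.00097657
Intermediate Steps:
G(o) = -7/3 (G(o) = (1/3)*(-7) = -7/3)
b(p) = 2*p
B = -18 (B = (2*(-2))*5 + 2 = -4*5 + 2 = -20 + 2 = -18)
v = -50468 (v = -37565 - 12903 = -50468)
r(d) = 345/7 (r(d) = (-345/(-7/3))/3 = (-345*(-3/7))/3 = (1/3)*(1035/7) = 345/7)
r(B)/v = (345/7)/(-50468) = (345/7)*(-1/50468) = -345/353276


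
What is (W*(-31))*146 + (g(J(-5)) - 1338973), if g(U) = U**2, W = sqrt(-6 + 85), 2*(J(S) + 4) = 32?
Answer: -1338829 - 4526*sqrt(79) ≈ -1.3791e+6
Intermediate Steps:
J(S) = 12 (J(S) = -4 + (1/2)*32 = -4 + 16 = 12)
W = sqrt(79) ≈ 8.8882
(W*(-31))*146 + (g(J(-5)) - 1338973) = (sqrt(79)*(-31))*146 + (12**2 - 1338973) = -31*sqrt(79)*146 + (144 - 1338973) = -4526*sqrt(79) - 1338829 = -1338829 - 4526*sqrt(79)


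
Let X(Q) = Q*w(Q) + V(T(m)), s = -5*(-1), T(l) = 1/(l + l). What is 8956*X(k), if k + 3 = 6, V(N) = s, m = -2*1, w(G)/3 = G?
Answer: 286592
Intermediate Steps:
w(G) = 3*G
m = -2
T(l) = 1/(2*l)
s = 5
V(N) = 5
k = 3 (k = -3 + 6 = 3)
X(Q) = 5 + 3*Q² (X(Q) = Q*(3*Q) + 5 = 3*Q² + 5 = 5 + 3*Q²)
8956*X(k) = 8956*(5 + 3*3²) = 8956*(5 + 3*9) = 8956*(5 + 27) = 8956*32 = 286592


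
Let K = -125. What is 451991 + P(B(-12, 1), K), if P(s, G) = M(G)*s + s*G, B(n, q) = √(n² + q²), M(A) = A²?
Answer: 451991 + 15500*√145 ≈ 6.3864e+5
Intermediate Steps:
P(s, G) = G*s + s*G² (P(s, G) = G²*s + s*G = s*G² + G*s = G*s + s*G²)
451991 + P(B(-12, 1), K) = 451991 - 125*√((-12)² + 1²)*(1 - 125) = 451991 - 125*√(144 + 1)*(-124) = 451991 - 125*√145*(-124) = 451991 + 15500*√145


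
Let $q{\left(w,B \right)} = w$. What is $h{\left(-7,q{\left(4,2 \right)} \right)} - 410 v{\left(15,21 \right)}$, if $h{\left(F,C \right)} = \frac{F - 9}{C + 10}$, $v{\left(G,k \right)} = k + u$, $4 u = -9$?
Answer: $- \frac{107641}{14} \approx -7688.6$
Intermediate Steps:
$u = - \frac{9}{4}$ ($u = \frac{1}{4} \left(-9\right) = - \frac{9}{4} \approx -2.25$)
$v{\left(G,k \right)} = - \frac{9}{4} + k$ ($v{\left(G,k \right)} = k - \frac{9}{4} = - \frac{9}{4} + k$)
$h{\left(F,C \right)} = \frac{-9 + F}{10 + C}$
$h{\left(-7,q{\left(4,2 \right)} \right)} - 410 v{\left(15,21 \right)} = \frac{-9 - 7}{10 + 4} - 410 \left(- \frac{9}{4} + 21\right) = \frac{1}{14} \left(-16\right) - \frac{15375}{2} = - \frac{8}{7} - \frac{15375}{2} = - \frac{107641}{14}$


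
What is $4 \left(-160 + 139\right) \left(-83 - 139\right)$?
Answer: $18648$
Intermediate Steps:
$4 \left(-160 + 139\right) \left(-83 - 139\right) = 4 \left(\left(-21\right) \left(-222\right)\right) = 4 \cdot 4662 = 18648$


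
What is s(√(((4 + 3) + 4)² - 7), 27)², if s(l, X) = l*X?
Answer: 83106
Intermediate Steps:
s(l, X) = X*l
s(√(((4 + 3) + 4)² - 7), 27)² = (27*√(((4 + 3) + 4)² - 7))² = (27*√((7 + 4)² - 7))² = (27*√(11² - 7))² = (27*√(121 - 7))² = (27*√114)² = 83106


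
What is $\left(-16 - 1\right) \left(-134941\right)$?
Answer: $2293997$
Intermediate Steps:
$\left(-16 - 1\right) \left(-134941\right) = \left(-17\right) \left(-134941\right) = 2293997$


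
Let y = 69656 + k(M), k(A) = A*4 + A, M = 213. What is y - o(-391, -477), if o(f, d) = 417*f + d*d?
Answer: 6239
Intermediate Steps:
o(f, d) = d² + 417*f (o(f, d) = 417*f + d² = d² + 417*f)
k(A) = 5*A (k(A) = 4*A + A = 5*A)
y = 70721 (y = 69656 + 5*213 = 69656 + 1065 = 70721)
y - o(-391, -477) = 70721 - ((-477)² + 417*(-391)) = 70721 - (227529 - 163047) = 70721 - 1*64482 = 70721 - 64482 = 6239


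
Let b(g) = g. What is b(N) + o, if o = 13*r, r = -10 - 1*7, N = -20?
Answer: -241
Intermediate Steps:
r = -17 (r = -10 - 7 = -17)
o = -221 (o = 13*(-17) = -221)
b(N) + o = -20 - 221 = -241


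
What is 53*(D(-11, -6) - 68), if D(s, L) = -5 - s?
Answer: -3286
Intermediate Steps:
53*(D(-11, -6) - 68) = 53*((-5 - 1*(-11)) - 68) = 53*((-5 + 11) - 68) = 53*(6 - 68) = 53*(-62) = -3286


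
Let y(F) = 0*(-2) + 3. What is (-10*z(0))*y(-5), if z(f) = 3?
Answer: -90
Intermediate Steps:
y(F) = 3 (y(F) = 0 + 3 = 3)
(-10*z(0))*y(-5) = -10*3*3 = -30*3 = -90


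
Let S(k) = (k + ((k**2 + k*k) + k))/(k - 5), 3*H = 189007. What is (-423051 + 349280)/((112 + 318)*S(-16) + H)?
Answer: -1549191/1116649 ≈ -1.3874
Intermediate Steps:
H = 189007/3 (H = (1/3)*189007 = 189007/3 ≈ 63002.)
S(k) = (2*k + 2*k**2)/(-5 + k) (S(k) = (k + ((k**2 + k**2) + k))/(-5 + k) = (k + (2*k**2 + k))/(-5 + k) = (k + (k + 2*k**2))/(-5 + k) = (2*k + 2*k**2)/(-5 + k))
(-423051 + 349280)/((112 + 318)*S(-16) + H) = (-423051 + 349280)/((112 + 318)*(2*(-16)*(1 - 16)/(-5 - 16)) + 189007/3) = -73771/(430*(2*(-16)*(-15)/(-21)) + 189007/3) = -73771/(430*(2*(-16)*(-1/21)*(-15)) + 189007/3) = -73771/(430*(-160/7) + 189007/3) = -73771/(-68800/7 + 189007/3) = -73771/1116649/21 = -73771*21/1116649 = -1549191/1116649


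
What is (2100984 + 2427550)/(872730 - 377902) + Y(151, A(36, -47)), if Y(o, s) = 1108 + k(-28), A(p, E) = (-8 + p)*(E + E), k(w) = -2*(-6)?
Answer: 279367947/247414 ≈ 1129.2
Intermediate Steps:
k(w) = 12
A(p, E) = 2*E*(-8 + p) (A(p, E) = (-8 + p)*(2*E) = 2*E*(-8 + p))
Y(o, s) = 1120 (Y(o, s) = 1108 + 12 = 1120)
(2100984 + 2427550)/(872730 - 377902) + Y(151, A(36, -47)) = (2100984 + 2427550)/(872730 - 377902) + 1120 = 4528534/494828 + 1120 = 4528534*(1/494828) + 1120 = 2264267/247414 + 1120 = 279367947/247414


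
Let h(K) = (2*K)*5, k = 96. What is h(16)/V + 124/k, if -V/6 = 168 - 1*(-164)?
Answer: 2413/1992 ≈ 1.2113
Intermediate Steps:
h(K) = 10*K
V = -1992 (V = -6*(168 - 1*(-164)) = -6*(168 + 164) = -6*332 = -1992)
h(16)/V + 124/k = (10*16)/(-1992) + 124/96 = 160*(-1/1992) + 124*(1/96) = -20/249 + 31/24 = 2413/1992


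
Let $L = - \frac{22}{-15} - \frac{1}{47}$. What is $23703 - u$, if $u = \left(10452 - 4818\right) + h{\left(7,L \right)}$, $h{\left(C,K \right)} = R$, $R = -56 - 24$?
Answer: $18149$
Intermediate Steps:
$R = -80$
$L = \frac{1019}{705}$ ($L = \left(-22\right) \left(- \frac{1}{15}\right) - \frac{1}{47} = \frac{22}{15} - \frac{1}{47} = \frac{1019}{705} \approx 1.4454$)
$h{\left(C,K \right)} = -80$
$u = 5554$ ($u = \left(10452 - 4818\right) - 80 = 5634 - 80 = 5554$)
$23703 - u = 23703 - 5554 = 18149$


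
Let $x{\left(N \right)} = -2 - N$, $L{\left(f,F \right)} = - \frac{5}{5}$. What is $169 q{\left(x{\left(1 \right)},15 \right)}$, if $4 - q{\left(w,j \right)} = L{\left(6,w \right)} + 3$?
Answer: $338$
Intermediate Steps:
$L{\left(f,F \right)} = -1$ ($L{\left(f,F \right)} = \left(-5\right) \frac{1}{5} = -1$)
$q{\left(w,j \right)} = 2$ ($q{\left(w,j \right)} = 4 - \left(-1 + 3\right) = 4 - 2 = 2$)
$169 q{\left(x{\left(1 \right)},15 \right)} = 169 \cdot 2 = 338$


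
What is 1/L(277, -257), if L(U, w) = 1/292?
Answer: 292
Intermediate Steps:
L(U, w) = 1/292
1/L(277, -257) = 1/(1/292) = 292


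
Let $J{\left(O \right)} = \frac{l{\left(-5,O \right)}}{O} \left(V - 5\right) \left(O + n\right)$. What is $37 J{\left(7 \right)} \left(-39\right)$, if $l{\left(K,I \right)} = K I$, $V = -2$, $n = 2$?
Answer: $-454545$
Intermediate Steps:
$l{\left(K,I \right)} = I K$
$J{\left(O \right)} = 70 + 35 O$ ($J{\left(O \right)} = \frac{O \left(-5\right)}{O} \left(-2 - 5\right) \left(O + 2\right) = \frac{\left(-5\right) O}{O} \left(- 7 \left(2 + O\right)\right) = - 5 \left(-14 - 7 O\right) = 70 + 35 O$)
$37 J{\left(7 \right)} \left(-39\right) = 37 \left(70 + 35 \cdot 7\right) \left(-39\right) = 37 \left(70 + 245\right) \left(-39\right) = 37 \cdot 315 \left(-39\right) = 11655 \left(-39\right) = -454545$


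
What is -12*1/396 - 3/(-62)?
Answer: 37/2046 ≈ 0.018084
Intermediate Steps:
-12*1/396 - 3/(-62) = -12*1/396 - 3*(-1/62) = -1/33 + 3/62 = 37/2046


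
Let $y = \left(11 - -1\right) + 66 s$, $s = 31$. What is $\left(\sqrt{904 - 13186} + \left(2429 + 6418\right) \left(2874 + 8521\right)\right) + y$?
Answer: $100813623 + i \sqrt{12282} \approx 1.0081 \cdot 10^{8} + 110.82 i$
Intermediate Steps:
$y = 2058$ ($y = \left(11 - -1\right) + 66 \cdot 31 = \left(11 + 1\right) + 2046 = 12 + 2046 = 2058$)
$\left(\sqrt{904 - 13186} + \left(2429 + 6418\right) \left(2874 + 8521\right)\right) + y = \left(\sqrt{904 - 13186} + \left(2429 + 6418\right) \left(2874 + 8521\right)\right) + 2058 = \left(\sqrt{-12282} + 8847 \cdot 11395\right) + 2058 = \left(i \sqrt{12282} + 100811565\right) + 2058 = \left(100811565 + i \sqrt{12282}\right) + 2058 = 100813623 + i \sqrt{12282}$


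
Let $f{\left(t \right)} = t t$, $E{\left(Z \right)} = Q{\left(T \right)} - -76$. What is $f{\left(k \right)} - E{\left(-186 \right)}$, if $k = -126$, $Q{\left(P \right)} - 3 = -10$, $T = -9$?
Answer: $15807$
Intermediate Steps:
$Q{\left(P \right)} = -7$ ($Q{\left(P \right)} = 3 - 10 = -7$)
$E{\left(Z \right)} = 69$ ($E{\left(Z \right)} = -7 - -76 = -7 + 76 = 69$)
$f{\left(t \right)} = t^{2}$
$f{\left(k \right)} - E{\left(-186 \right)} = \left(-126\right)^{2} - 69 = 15876 - 69 = 15807$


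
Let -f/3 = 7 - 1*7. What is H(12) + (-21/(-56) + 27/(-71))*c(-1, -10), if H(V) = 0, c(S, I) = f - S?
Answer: -3/568 ≈ -0.0052817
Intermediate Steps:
f = 0 (f = -3*(7 - 1*7) = -3*(7 - 7) = -3*0 = 0)
c(S, I) = -S (c(S, I) = 0 - S = -S)
H(12) + (-21/(-56) + 27/(-71))*c(-1, -10) = 0 + (-21/(-56) + 27/(-71))*(-1*(-1)) = 0 + (-21*(-1/56) + 27*(-1/71))*1 = 0 + (3/8 - 27/71)*1 = 0 - 3/568*1 = 0 - 3/568 = -3/568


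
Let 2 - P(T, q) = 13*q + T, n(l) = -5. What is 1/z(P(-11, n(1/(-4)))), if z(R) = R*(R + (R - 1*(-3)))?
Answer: 1/12402 ≈ 8.0632e-5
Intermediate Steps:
P(T, q) = 2 - T - 13*q (P(T, q) = 2 - (13*q + T) = 2 - (T + 13*q) = 2 + (-T - 13*q) = 2 - T - 13*q)
z(R) = R*(3 + 2*R) (z(R) = R*(R + (R + 3)) = R*(R + (3 + R)) = R*(3 + 2*R))
1/z(P(-11, n(1/(-4)))) = 1/((2 - 1*(-11) - 13*(-5))*(3 + 2*(2 - 1*(-11) - 13*(-5)))) = 1/((2 + 11 + 65)*(3 + 2*(2 + 11 + 65))) = 1/(78*(3 + 2*78)) = 1/(78*(3 + 156)) = 1/(78*159) = 1/12402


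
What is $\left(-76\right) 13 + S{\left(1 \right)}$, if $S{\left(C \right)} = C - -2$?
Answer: $-985$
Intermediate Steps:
$S{\left(C \right)} = 2 + C$ ($S{\left(C \right)} = C + 2 = 2 + C$)
$\left(-76\right) 13 + S{\left(1 \right)} = \left(-76\right) 13 + \left(2 + 1\right) = -988 + 3 = -985$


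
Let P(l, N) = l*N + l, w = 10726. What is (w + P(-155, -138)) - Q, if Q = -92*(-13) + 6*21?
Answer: 30639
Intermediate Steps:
P(l, N) = l + N*l (P(l, N) = N*l + l = l + N*l)
Q = 1322 (Q = 1196 + 126 = 1322)
(w + P(-155, -138)) - Q = (10726 - 155*(1 - 138)) - 1*1322 = (10726 - 155*(-137)) - 1322 = (10726 + 21235) - 1322 = 31961 - 1322 = 30639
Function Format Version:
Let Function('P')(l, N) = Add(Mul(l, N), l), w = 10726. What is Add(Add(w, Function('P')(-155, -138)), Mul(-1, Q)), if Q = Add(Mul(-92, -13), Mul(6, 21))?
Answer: 30639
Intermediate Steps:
Function('P')(l, N) = Add(l, Mul(N, l)) (Function('P')(l, N) = Add(Mul(N, l), l) = Add(l, Mul(N, l)))
Q = 1322 (Q = Add(1196, 126) = 1322)
Add(Add(w, Function('P')(-155, -138)), Mul(-1, Q)) = Add(Add(10726, Mul(-155, Add(1, -138))), Mul(-1, 1322)) = Add(Add(10726, Mul(-155, -137)), -1322) = Add(Add(10726, 21235), -1322) = Add(31961, -1322) = 30639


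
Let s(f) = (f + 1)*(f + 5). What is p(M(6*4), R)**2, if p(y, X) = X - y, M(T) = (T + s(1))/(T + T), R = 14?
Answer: 2809/16 ≈ 175.56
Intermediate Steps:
s(f) = (1 + f)*(5 + f)
M(T) = (12 + T)/(2*T) (M(T) = (T + (5 + 1**2 + 6*1))/(T + T) = (T + (5 + 1 + 6))/((2*T)) = (T + 12)*(1/(2*T)) = (12 + T)*(1/(2*T)) = (12 + T)/(2*T))
p(M(6*4), R)**2 = (14 - (12 + 6*4)/(2*(6*4)))**2 = (14 - (12 + 24)/(2*24))**2 = (14 - 36/(2*24))**2 = (14 - 1*3/4)**2 = (14 - 3/4)**2 = (53/4)**2 = 2809/16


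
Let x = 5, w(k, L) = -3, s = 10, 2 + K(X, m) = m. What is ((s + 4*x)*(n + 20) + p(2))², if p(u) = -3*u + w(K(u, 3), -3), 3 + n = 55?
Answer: 4626801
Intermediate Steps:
K(X, m) = -2 + m
n = 52 (n = -3 + 55 = 52)
p(u) = -3 - 3*u (p(u) = -3*u - 3 = -3 - 3*u)
((s + 4*x)*(n + 20) + p(2))² = ((10 + 4*5)*(52 + 20) + (-3 - 3*2))² = ((10 + 20)*72 + (-3 - 6))² = (30*72 - 9)² = (2160 - 9)² = 2151² = 4626801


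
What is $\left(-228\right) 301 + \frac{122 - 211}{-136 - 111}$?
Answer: $- \frac{16951027}{247} \approx -68628.0$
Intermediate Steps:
$\left(-228\right) 301 + \frac{122 - 211}{-136 - 111} = -68628 - \frac{89}{-247} = -68628 - - \frac{89}{247} = -68628 + \frac{89}{247} = - \frac{16951027}{247}$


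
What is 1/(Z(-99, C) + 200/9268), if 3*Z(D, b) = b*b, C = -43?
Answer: 6951/4284283 ≈ 0.0016224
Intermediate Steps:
Z(D, b) = b²/3 (Z(D, b) = (b*b)/3 = b²/3)
1/(Z(-99, C) + 200/9268) = 1/((⅓)*(-43)² + 200/9268) = 1/((⅓)*1849 + 200*(1/9268)) = 1/(1849/3 + 50/2317) = 1/(4284283/6951) = 6951/4284283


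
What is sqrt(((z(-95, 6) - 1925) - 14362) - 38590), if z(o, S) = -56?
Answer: I*sqrt(54933) ≈ 234.38*I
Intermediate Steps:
sqrt(((z(-95, 6) - 1925) - 14362) - 38590) = sqrt(((-56 - 1925) - 14362) - 38590) = sqrt((-1981 - 14362) - 38590) = sqrt(-16343 - 38590) = sqrt(-54933) = I*sqrt(54933)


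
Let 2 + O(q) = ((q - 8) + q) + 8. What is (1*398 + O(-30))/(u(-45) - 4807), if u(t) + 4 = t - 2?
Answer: -24/347 ≈ -0.069164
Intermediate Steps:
O(q) = -2 + 2*q (O(q) = -2 + (((q - 8) + q) + 8) = -2 + (((-8 + q) + q) + 8) = -2 + ((-8 + 2*q) + 8) = -2 + 2*q)
u(t) = -6 + t (u(t) = -4 + (t - 2) = -4 + (-2 + t) = -6 + t)
(1*398 + O(-30))/(u(-45) - 4807) = (1*398 + (-2 + 2*(-30)))/((-6 - 45) - 4807) = (398 + (-2 - 60))/(-51 - 4807) = (398 - 62)/(-4858) = 336*(-1/4858) = -24/347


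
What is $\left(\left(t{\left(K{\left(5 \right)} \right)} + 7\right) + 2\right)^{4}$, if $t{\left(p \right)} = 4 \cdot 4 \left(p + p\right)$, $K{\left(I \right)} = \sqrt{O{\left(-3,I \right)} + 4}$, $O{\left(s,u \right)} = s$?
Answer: $2825761$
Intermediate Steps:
$K{\left(I \right)} = 1$ ($K{\left(I \right)} = \sqrt{-3 + 4} = \sqrt{1} = 1$)
$t{\left(p \right)} = 32 p$ ($t{\left(p \right)} = 16 \cdot 2 p = 32 p$)
$\left(\left(t{\left(K{\left(5 \right)} \right)} + 7\right) + 2\right)^{4} = \left(\left(32 \cdot 1 + 7\right) + 2\right)^{4} = \left(\left(32 + 7\right) + 2\right)^{4} = \left(39 + 2\right)^{4} = 41^{4} = 2825761$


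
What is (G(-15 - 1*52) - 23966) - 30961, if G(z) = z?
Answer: -54994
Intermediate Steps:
(G(-15 - 1*52) - 23966) - 30961 = ((-15 - 1*52) - 23966) - 30961 = ((-15 - 52) - 23966) - 30961 = (-67 - 23966) - 30961 = -24033 - 30961 = -54994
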